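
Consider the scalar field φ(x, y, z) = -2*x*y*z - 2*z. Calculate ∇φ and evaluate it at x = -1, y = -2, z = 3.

∂φ/∂x = -2*y*z
∂φ/∂y = -2*x*z
∂φ/∂z = -2*x*y - 2
∇φ = (-2*y*z, -2*x*z, -2*x*y - 2)
At (-1, -2, 3): (12, 6, -6).

(12, 6, -6)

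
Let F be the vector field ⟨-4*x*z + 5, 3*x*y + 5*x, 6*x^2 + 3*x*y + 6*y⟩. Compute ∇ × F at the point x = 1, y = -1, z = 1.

(∇×F)₁ = ∂F₃/∂y − ∂F₂/∂z = 3*x + 6
(∇×F)₂ = ∂F₁/∂z − ∂F₃/∂x = -16*x - 3*y
(∇×F)₃ = ∂F₂/∂x − ∂F₁/∂y = 3*y + 5
∇×F = (3*x + 6, -16*x - 3*y, 3*y + 5)
At (1, -1, 1): (9, -13, 2).

(9, -13, 2)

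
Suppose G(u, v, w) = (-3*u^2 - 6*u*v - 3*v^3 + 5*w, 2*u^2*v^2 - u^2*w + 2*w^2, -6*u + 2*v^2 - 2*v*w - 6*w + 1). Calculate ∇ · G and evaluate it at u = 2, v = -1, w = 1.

-26

∂G₁/∂u = -6*u - 6*v
∂G₂/∂v = 4*u^2*v
∂G₃/∂w = -2*v - 6
∇·G = 4*u^2*v - 6*u - 8*v - 6
At (2, -1, 1): -26.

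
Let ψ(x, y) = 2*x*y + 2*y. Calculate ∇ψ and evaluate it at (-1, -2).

∂ψ/∂x = 2*y
∂ψ/∂y = 2*x + 2
∇ψ = (2*y, 2*x + 2)
At (-1, -2): (-4, 0).

(-4, 0)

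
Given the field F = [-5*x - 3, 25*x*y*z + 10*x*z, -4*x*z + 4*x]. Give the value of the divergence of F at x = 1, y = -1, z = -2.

-59

∂F₁/∂x = -5
∂F₂/∂y = 25*x*z
∂F₃/∂z = -4*x
∇·F = 25*x*z - 4*x - 5
At (1, -1, -2): -59.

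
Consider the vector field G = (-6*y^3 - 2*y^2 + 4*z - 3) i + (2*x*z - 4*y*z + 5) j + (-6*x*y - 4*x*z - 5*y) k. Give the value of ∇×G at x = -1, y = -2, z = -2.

(∇×G)₁ = ∂G₃/∂y − ∂G₂/∂z = -8*x + 4*y - 5
(∇×G)₂ = ∂G₁/∂z − ∂G₃/∂x = 6*y + 4*z + 4
(∇×G)₃ = ∂G₂/∂x − ∂G₁/∂y = 18*y^2 + 4*y + 2*z
∇×G = (-8*x + 4*y - 5, 6*y + 4*z + 4, 18*y^2 + 4*y + 2*z)
At (-1, -2, -2): (-5, -16, 60).

(-5, -16, 60)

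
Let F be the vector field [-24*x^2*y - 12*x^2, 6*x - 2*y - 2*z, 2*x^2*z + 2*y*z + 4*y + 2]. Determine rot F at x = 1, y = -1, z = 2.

(∇×F)₁ = ∂F₃/∂y − ∂F₂/∂z = 2*z + 6
(∇×F)₂ = ∂F₁/∂z − ∂F₃/∂x = -4*x*z
(∇×F)₃ = ∂F₂/∂x − ∂F₁/∂y = 24*x^2 + 6
∇×F = (2*z + 6, -4*x*z, 24*x^2 + 6)
At (1, -1, 2): (10, -8, 30).

(10, -8, 30)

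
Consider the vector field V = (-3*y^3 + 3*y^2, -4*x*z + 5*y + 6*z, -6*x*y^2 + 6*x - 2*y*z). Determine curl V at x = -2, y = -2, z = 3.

(∇×V)₁ = ∂V₃/∂y − ∂V₂/∂z = -12*x*y + 4*x - 2*z - 6
(∇×V)₂ = ∂V₁/∂z − ∂V₃/∂x = 6*y^2 - 6
(∇×V)₃ = ∂V₂/∂x − ∂V₁/∂y = 9*y^2 - 6*y - 4*z
∇×V = (-12*x*y + 4*x - 2*z - 6, 6*y^2 - 6, 9*y^2 - 6*y - 4*z)
At (-2, -2, 3): (-68, 18, 36).

(-68, 18, 36)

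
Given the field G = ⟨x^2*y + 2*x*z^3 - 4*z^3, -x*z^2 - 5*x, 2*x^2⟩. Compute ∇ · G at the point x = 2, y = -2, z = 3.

46

∂G₁/∂x = 2*x*y + 2*z^3
∂G₂/∂y = 0
∂G₃/∂z = 0
∇·G = 2*x*y + 2*z^3
At (2, -2, 3): 46.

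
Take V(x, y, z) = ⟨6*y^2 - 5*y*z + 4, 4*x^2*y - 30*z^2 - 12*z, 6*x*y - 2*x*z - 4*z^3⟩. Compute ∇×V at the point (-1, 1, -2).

(-114, -15, -30)

(∇×V)₁ = ∂V₃/∂y − ∂V₂/∂z = 6*x + 60*z + 12
(∇×V)₂ = ∂V₁/∂z − ∂V₃/∂x = -11*y + 2*z
(∇×V)₃ = ∂V₂/∂x − ∂V₁/∂y = 8*x*y - 12*y + 5*z
∇×V = (6*x + 60*z + 12, -11*y + 2*z, 8*x*y - 12*y + 5*z)
At (-1, 1, -2): (-114, -15, -30).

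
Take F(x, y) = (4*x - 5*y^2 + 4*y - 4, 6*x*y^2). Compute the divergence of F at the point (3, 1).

40

∂F₁/∂x = 4
∂F₂/∂y = 12*x*y
∇·F = 12*x*y + 4
At (3, 1): 40.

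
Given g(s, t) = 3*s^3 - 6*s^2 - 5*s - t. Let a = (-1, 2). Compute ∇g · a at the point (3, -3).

-42

∂g/∂s = 9*s^2 - 12*s - 5
∂g/∂t = -1
∇g at (3, -3) = (40, -1)
∇g · a = (40)(-1) + (-1)(2) = -42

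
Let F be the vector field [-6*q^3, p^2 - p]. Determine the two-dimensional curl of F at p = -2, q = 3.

157

∂F₂/∂p = 2*p - 1
∂F₁/∂q = -18*q^2
Scalar curl = 2*p + 18*q^2 - 1
At (-2, 3): 157.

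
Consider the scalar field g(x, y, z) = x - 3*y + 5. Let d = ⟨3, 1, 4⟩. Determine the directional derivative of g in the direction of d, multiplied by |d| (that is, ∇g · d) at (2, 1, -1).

0

∂g/∂x = 1
∂g/∂y = -3
∂g/∂z = 0
∇g at (2, 1, -1) = (1, -3, 0)
∇g · d = (1)(3) + (-3)(1) + (0)(4) = 0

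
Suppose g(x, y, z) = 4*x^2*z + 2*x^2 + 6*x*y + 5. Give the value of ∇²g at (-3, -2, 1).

∂²g/∂x² = 4*(2*z + 1)
∂²g/∂y² = 0
∂²g/∂z² = 0
∇²g = 8*z + 4
At (-3, -2, 1): 12.

12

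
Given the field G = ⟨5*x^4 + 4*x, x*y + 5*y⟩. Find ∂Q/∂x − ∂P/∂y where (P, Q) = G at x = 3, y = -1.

∂G₂/∂x = y
∂G₁/∂y = 0
Scalar curl = y
At (3, -1): -1.

-1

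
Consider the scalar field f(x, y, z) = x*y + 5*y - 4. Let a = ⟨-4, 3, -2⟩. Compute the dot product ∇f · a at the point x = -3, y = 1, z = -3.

2

∂f/∂x = y
∂f/∂y = x + 5
∂f/∂z = 0
∇f at (-3, 1, -3) = (1, 2, 0)
∇f · a = (1)(-4) + (2)(3) + (0)(-2) = 2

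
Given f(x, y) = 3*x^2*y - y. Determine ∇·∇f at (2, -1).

∂²f/∂x² = 6*y
∂²f/∂y² = 0
∇²f = 6*y
At (2, -1): -6.

-6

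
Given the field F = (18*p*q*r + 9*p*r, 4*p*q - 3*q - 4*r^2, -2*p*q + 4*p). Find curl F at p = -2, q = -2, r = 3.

(∇×F)₁ = ∂F₃/∂q − ∂F₂/∂r = -2*p + 8*r
(∇×F)₂ = ∂F₁/∂r − ∂F₃/∂p = 18*p*q + 9*p + 2*q - 4
(∇×F)₃ = ∂F₂/∂p − ∂F₁/∂q = -18*p*r + 4*q
∇×F = (-2*p + 8*r, 18*p*q + 9*p + 2*q - 4, -18*p*r + 4*q)
At (-2, -2, 3): (28, 46, 100).

(28, 46, 100)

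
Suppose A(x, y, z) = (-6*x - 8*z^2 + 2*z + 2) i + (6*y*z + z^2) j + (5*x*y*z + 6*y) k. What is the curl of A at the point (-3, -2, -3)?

(∇×A)₁ = ∂A₃/∂y − ∂A₂/∂z = 5*x*z - 6*y - 2*z + 6
(∇×A)₂ = ∂A₁/∂z − ∂A₃/∂x = -5*y*z - 16*z + 2
(∇×A)₃ = ∂A₂/∂x − ∂A₁/∂y = 0
∇×A = (5*x*z - 6*y - 2*z + 6, -5*y*z - 16*z + 2, 0)
At (-3, -2, -3): (69, 20, 0).

(69, 20, 0)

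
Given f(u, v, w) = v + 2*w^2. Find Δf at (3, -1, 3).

∂²f/∂u² = 0
∂²f/∂v² = 0
∂²f/∂w² = 4
∇²f = 4
At (3, -1, 3): 4.

4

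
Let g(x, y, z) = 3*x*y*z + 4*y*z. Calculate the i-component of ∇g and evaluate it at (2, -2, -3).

18

(∇g)_1 = ∂g/∂x = 3*y*z
At (2, -2, -3): 18.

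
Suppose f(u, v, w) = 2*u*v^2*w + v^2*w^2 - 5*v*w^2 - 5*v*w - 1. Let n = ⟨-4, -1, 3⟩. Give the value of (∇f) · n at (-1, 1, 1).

∂f/∂u = 2*v^2*w
∂f/∂v = 4*u*v*w + 2*v*w^2 - 5*w^2 - 5*w
∂f/∂w = 2*u*v^2 + 2*v^2*w - 10*v*w - 5*v
∇f at (-1, 1, 1) = (2, -12, -15)
∇f · n = (2)(-4) + (-12)(-1) + (-15)(3) = -41

-41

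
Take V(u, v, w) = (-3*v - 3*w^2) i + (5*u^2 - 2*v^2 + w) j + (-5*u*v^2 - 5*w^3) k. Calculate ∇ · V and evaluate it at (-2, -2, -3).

-127

∂V₁/∂u = 0
∂V₂/∂v = -4*v
∂V₃/∂w = -15*w^2
∇·V = -4*v - 15*w^2
At (-2, -2, -3): -127.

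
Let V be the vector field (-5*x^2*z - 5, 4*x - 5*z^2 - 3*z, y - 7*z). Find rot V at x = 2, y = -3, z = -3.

(-26, -20, 4)

(∇×V)₁ = ∂V₃/∂y − ∂V₂/∂z = 10*z + 4
(∇×V)₂ = ∂V₁/∂z − ∂V₃/∂x = -5*x^2
(∇×V)₃ = ∂V₂/∂x − ∂V₁/∂y = 4
∇×V = (10*z + 4, -5*x^2, 4)
At (2, -3, -3): (-26, -20, 4).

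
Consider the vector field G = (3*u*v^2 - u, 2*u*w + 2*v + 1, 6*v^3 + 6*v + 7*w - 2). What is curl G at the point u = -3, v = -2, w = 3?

(84, 0, -30)

(∇×G)₁ = ∂G₃/∂v − ∂G₂/∂w = -2*u + 18*v^2 + 6
(∇×G)₂ = ∂G₁/∂w − ∂G₃/∂u = 0
(∇×G)₃ = ∂G₂/∂u − ∂G₁/∂v = -6*u*v + 2*w
∇×G = (-2*u + 18*v^2 + 6, 0, -6*u*v + 2*w)
At (-3, -2, 3): (84, 0, -30).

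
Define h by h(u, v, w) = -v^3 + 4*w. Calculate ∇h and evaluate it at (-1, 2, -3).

∂h/∂u = 0
∂h/∂v = -3*v^2
∂h/∂w = 4
∇h = (0, -3*v^2, 4)
At (-1, 2, -3): (0, -12, 4).

(0, -12, 4)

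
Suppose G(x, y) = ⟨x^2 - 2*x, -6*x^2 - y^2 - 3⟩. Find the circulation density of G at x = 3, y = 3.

∂G₂/∂x = -12*x
∂G₁/∂y = 0
Scalar curl = -12*x
At (3, 3): -36.

-36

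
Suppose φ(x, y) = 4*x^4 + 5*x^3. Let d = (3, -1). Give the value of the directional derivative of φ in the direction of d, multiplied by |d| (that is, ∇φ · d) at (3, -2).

∂φ/∂x = 16*x^3 + 15*x^2
∂φ/∂y = 0
∇φ at (3, -2) = (567, 0)
∇φ · d = (567)(3) + (0)(-1) = 1701

1701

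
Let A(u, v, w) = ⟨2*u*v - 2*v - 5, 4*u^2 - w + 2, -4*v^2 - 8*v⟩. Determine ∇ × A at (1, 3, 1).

(∇×A)₁ = ∂A₃/∂v − ∂A₂/∂w = -8*v - 7
(∇×A)₂ = ∂A₁/∂w − ∂A₃/∂u = 0
(∇×A)₃ = ∂A₂/∂u − ∂A₁/∂v = 6*u + 2
∇×A = (-8*v - 7, 0, 6*u + 2)
At (1, 3, 1): (-31, 0, 8).

(-31, 0, 8)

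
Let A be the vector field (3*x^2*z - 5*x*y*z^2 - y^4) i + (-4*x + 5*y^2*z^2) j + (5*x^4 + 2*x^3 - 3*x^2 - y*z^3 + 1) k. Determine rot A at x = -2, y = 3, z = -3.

(297, -44, 14)

(∇×A)₁ = ∂A₃/∂y − ∂A₂/∂z = -10*y^2*z - z^3
(∇×A)₂ = ∂A₁/∂z − ∂A₃/∂x = -20*x^3 - 3*x^2 - 10*x*y*z + 6*x
(∇×A)₃ = ∂A₂/∂x − ∂A₁/∂y = 5*x*z^2 + 4*y^3 - 4
∇×A = (-10*y^2*z - z^3, -20*x^3 - 3*x^2 - 10*x*y*z + 6*x, 5*x*z^2 + 4*y^3 - 4)
At (-2, 3, -3): (297, -44, 14).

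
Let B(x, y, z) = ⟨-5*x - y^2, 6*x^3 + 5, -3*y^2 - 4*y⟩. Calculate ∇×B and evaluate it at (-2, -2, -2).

(∇×B)₁ = ∂B₃/∂y − ∂B₂/∂z = -6*y - 4
(∇×B)₂ = ∂B₁/∂z − ∂B₃/∂x = 0
(∇×B)₃ = ∂B₂/∂x − ∂B₁/∂y = 18*x^2 + 2*y
∇×B = (-6*y - 4, 0, 18*x^2 + 2*y)
At (-2, -2, -2): (8, 0, 68).

(8, 0, 68)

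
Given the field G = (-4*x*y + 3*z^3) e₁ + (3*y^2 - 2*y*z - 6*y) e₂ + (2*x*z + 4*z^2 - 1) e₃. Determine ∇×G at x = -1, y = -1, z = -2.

(∇×G)₁ = ∂G₃/∂y − ∂G₂/∂z = 2*y
(∇×G)₂ = ∂G₁/∂z − ∂G₃/∂x = 9*z^2 - 2*z
(∇×G)₃ = ∂G₂/∂x − ∂G₁/∂y = 4*x
∇×G = (2*y, 9*z^2 - 2*z, 4*x)
At (-1, -1, -2): (-2, 40, -4).

(-2, 40, -4)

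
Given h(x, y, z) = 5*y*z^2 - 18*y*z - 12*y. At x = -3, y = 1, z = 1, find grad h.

(0, -25, -8)

∂h/∂x = 0
∂h/∂y = 5*z^2 - 18*z - 12
∂h/∂z = 10*y*z - 18*y
∇h = (0, 5*z^2 - 18*z - 12, 10*y*z - 18*y)
At (-3, 1, 1): (0, -25, -8).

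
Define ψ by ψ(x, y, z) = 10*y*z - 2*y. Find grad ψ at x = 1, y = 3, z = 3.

(0, 28, 30)

∂ψ/∂x = 0
∂ψ/∂y = 10*z - 2
∂ψ/∂z = 10*y
∇ψ = (0, 10*z - 2, 10*y)
At (1, 3, 3): (0, 28, 30).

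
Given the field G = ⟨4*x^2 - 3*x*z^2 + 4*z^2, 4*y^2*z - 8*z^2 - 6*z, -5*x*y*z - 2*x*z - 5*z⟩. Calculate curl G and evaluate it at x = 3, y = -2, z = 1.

(∇×G)₁ = ∂G₃/∂y − ∂G₂/∂z = -5*x*z - 4*y^2 + 16*z + 6
(∇×G)₂ = ∂G₁/∂z − ∂G₃/∂x = -6*x*z + 5*y*z + 10*z
(∇×G)₃ = ∂G₂/∂x − ∂G₁/∂y = 0
∇×G = (-5*x*z - 4*y^2 + 16*z + 6, -6*x*z + 5*y*z + 10*z, 0)
At (3, -2, 1): (-9, -18, 0).

(-9, -18, 0)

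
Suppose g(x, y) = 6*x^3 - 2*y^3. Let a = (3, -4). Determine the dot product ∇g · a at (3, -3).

∂g/∂x = 18*x^2
∂g/∂y = -6*y^2
∇g at (3, -3) = (162, -54)
∇g · a = (162)(3) + (-54)(-4) = 702

702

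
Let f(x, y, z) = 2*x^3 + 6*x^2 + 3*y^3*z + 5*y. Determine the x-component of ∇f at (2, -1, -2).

48

(∇f)_1 = ∂f/∂x = 6*x^2 + 12*x
At (2, -1, -2): 48.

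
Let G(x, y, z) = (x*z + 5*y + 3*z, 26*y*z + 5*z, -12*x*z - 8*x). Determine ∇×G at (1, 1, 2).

(-31, 36, -5)

(∇×G)₁ = ∂G₃/∂y − ∂G₂/∂z = -26*y - 5
(∇×G)₂ = ∂G₁/∂z − ∂G₃/∂x = x + 12*z + 11
(∇×G)₃ = ∂G₂/∂x − ∂G₁/∂y = -5
∇×G = (-26*y - 5, x + 12*z + 11, -5)
At (1, 1, 2): (-31, 36, -5).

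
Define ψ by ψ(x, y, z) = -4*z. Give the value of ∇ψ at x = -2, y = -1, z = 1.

∂ψ/∂x = 0
∂ψ/∂y = 0
∂ψ/∂z = -4
∇ψ = (0, 0, -4)
At (-2, -1, 1): (0, 0, -4).

(0, 0, -4)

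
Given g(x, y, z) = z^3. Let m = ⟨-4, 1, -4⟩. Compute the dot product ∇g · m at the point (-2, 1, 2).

-48

∂g/∂x = 0
∂g/∂y = 0
∂g/∂z = 3*z^2
∇g at (-2, 1, 2) = (0, 0, 12)
∇g · m = (0)(-4) + (0)(1) + (12)(-4) = -48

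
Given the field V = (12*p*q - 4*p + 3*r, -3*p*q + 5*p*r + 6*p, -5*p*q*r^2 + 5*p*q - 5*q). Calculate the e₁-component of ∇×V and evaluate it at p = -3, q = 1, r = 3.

(∇×V)_1 = ∂V₃/∂q − ∂V₂/∂r
= -5*p*r^2 + 5*p - 5 − (5*p)
= -5*p*r^2 - 5
At (-3, 1, 3): 130.

130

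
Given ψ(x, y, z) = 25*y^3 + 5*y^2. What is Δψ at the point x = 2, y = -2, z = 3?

-290

∂²ψ/∂x² = 0
∂²ψ/∂y² = 10*(15*y + 1)
∂²ψ/∂z² = 0
∇²ψ = 150*y + 10
At (2, -2, 3): -290.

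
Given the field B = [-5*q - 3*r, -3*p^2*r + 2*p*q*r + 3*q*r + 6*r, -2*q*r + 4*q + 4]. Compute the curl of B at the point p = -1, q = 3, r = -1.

(0, -3, -7)

(∇×B)₁ = ∂B₃/∂q − ∂B₂/∂r = 3*p^2 - 2*p*q - 3*q - 2*r - 2
(∇×B)₂ = ∂B₁/∂r − ∂B₃/∂p = -3
(∇×B)₃ = ∂B₂/∂p − ∂B₁/∂q = -6*p*r + 2*q*r + 5
∇×B = (3*p^2 - 2*p*q - 3*q - 2*r - 2, -3, -6*p*r + 2*q*r + 5)
At (-1, 3, -1): (0, -3, -7).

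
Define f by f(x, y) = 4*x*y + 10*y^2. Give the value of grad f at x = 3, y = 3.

(12, 72)

∂f/∂x = 4*y
∂f/∂y = 4*x + 20*y
∇f = (4*y, 4*x + 20*y)
At (3, 3): (12, 72).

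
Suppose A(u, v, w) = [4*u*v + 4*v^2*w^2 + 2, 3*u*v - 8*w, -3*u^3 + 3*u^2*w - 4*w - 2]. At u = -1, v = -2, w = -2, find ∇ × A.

(∇×A)₁ = ∂A₃/∂v − ∂A₂/∂w = 8
(∇×A)₂ = ∂A₁/∂w − ∂A₃/∂u = 9*u^2 - 6*u*w + 8*v^2*w
(∇×A)₃ = ∂A₂/∂u − ∂A₁/∂v = -4*u - 8*v*w^2 + 3*v
∇×A = (8, 9*u^2 - 6*u*w + 8*v^2*w, -4*u - 8*v*w^2 + 3*v)
At (-1, -2, -2): (8, -67, 62).

(8, -67, 62)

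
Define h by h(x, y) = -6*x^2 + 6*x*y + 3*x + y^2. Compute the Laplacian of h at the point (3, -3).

-10

∂²h/∂x² = -12
∂²h/∂y² = 2
∇²h = -10
At (3, -3): -10.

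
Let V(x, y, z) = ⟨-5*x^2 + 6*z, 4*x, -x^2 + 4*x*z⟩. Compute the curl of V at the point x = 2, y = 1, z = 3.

(∇×V)₁ = ∂V₃/∂y − ∂V₂/∂z = 0
(∇×V)₂ = ∂V₁/∂z − ∂V₃/∂x = 2*x - 4*z + 6
(∇×V)₃ = ∂V₂/∂x − ∂V₁/∂y = 4
∇×V = (0, 2*x - 4*z + 6, 4)
At (2, 1, 3): (0, -2, 4).

(0, -2, 4)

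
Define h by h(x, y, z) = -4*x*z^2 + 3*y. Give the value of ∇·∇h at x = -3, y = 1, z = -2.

24

∂²h/∂x² = 0
∂²h/∂y² = 0
∂²h/∂z² = -8*x
∇²h = -8*x
At (-3, 1, -2): 24.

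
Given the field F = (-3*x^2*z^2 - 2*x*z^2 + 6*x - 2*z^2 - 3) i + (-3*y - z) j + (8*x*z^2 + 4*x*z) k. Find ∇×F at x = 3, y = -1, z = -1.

(1, 66, 0)

(∇×F)₁ = ∂F₃/∂y − ∂F₂/∂z = 1
(∇×F)₂ = ∂F₁/∂z − ∂F₃/∂x = -6*x^2*z - 4*x*z - 8*z^2 - 8*z
(∇×F)₃ = ∂F₂/∂x − ∂F₁/∂y = 0
∇×F = (1, -6*x^2*z - 4*x*z - 8*z^2 - 8*z, 0)
At (3, -1, -1): (1, 66, 0).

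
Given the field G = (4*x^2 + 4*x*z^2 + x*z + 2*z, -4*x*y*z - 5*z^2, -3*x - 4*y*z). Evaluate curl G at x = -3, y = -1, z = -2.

(0, 50, -8)

(∇×G)₁ = ∂G₃/∂y − ∂G₂/∂z = 4*x*y + 6*z
(∇×G)₂ = ∂G₁/∂z − ∂G₃/∂x = 8*x*z + x + 5
(∇×G)₃ = ∂G₂/∂x − ∂G₁/∂y = -4*y*z
∇×G = (4*x*y + 6*z, 8*x*z + x + 5, -4*y*z)
At (-3, -1, -2): (0, 50, -8).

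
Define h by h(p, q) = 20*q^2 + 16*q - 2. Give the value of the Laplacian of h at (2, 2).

40

∂²h/∂p² = 0
∂²h/∂q² = 40
∇²h = 40
At (2, 2): 40.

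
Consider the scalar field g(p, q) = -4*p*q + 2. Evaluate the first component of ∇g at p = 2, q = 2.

(∇g)_1 = ∂g/∂p = -4*q
At (2, 2): -8.

-8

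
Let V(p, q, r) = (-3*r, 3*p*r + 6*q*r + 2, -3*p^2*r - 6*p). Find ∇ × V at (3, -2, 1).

(3, 21, 3)

(∇×V)₁ = ∂V₃/∂q − ∂V₂/∂r = -3*p - 6*q
(∇×V)₂ = ∂V₁/∂r − ∂V₃/∂p = 6*p*r + 3
(∇×V)₃ = ∂V₂/∂p − ∂V₁/∂q = 3*r
∇×V = (-3*p - 6*q, 6*p*r + 3, 3*r)
At (3, -2, 1): (3, 21, 3).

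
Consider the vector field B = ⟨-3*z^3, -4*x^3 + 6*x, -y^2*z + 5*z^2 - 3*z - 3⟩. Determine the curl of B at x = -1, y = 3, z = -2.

(12, -36, -6)

(∇×B)₁ = ∂B₃/∂y − ∂B₂/∂z = -2*y*z
(∇×B)₂ = ∂B₁/∂z − ∂B₃/∂x = -9*z^2
(∇×B)₃ = ∂B₂/∂x − ∂B₁/∂y = -12*x^2 + 6
∇×B = (-2*y*z, -9*z^2, -12*x^2 + 6)
At (-1, 3, -2): (12, -36, -6).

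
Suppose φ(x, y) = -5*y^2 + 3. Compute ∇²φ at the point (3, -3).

-10

∂²φ/∂x² = 0
∂²φ/∂y² = -10
∇²φ = -10
At (3, -3): -10.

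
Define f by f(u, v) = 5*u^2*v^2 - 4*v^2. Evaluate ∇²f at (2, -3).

∂²f/∂u² = 10*v^2
∂²f/∂v² = 2*(5*u^2 - 4)
∇²f = 10*u^2 + 10*v^2 - 8
At (2, -3): 122.

122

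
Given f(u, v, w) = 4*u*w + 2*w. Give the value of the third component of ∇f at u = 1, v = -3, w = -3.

(∇f)_3 = ∂f/∂w = 4*u + 2
At (1, -3, -3): 6.

6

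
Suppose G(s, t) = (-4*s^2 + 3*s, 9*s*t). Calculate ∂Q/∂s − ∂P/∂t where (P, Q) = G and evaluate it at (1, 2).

∂G₂/∂s = 9*t
∂G₁/∂t = 0
Scalar curl = 9*t
At (1, 2): 18.

18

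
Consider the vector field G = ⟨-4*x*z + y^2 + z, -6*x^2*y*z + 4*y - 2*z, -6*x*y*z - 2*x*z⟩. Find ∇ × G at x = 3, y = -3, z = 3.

(-214, -59, 330)

(∇×G)₁ = ∂G₃/∂y − ∂G₂/∂z = 6*x^2*y - 6*x*z + 2
(∇×G)₂ = ∂G₁/∂z − ∂G₃/∂x = -4*x + 6*y*z + 2*z + 1
(∇×G)₃ = ∂G₂/∂x − ∂G₁/∂y = -12*x*y*z - 2*y
∇×G = (6*x^2*y - 6*x*z + 2, -4*x + 6*y*z + 2*z + 1, -12*x*y*z - 2*y)
At (3, -3, 3): (-214, -59, 330).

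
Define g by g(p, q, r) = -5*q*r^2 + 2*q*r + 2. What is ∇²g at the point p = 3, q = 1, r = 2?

-10

∂²g/∂p² = 0
∂²g/∂q² = 0
∂²g/∂r² = -10*q
∇²g = -10*q
At (3, 1, 2): -10.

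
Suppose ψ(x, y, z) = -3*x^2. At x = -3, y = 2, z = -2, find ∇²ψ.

∂²ψ/∂x² = -6
∂²ψ/∂y² = 0
∂²ψ/∂z² = 0
∇²ψ = -6
At (-3, 2, -2): -6.

-6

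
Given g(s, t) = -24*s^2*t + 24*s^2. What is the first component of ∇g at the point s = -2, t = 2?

96

(∇g)_1 = ∂g/∂s = -48*s*t + 48*s
At (-2, 2): 96.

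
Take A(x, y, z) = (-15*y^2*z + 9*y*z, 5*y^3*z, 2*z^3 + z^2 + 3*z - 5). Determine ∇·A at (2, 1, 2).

61

∂A₁/∂x = 0
∂A₂/∂y = 15*y^2*z
∂A₃/∂z = 6*z^2 + 2*z + 3
∇·A = 15*y^2*z + 6*z^2 + 2*z + 3
At (2, 1, 2): 61.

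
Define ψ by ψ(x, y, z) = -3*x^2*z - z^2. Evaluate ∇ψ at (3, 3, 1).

∂ψ/∂x = -6*x*z
∂ψ/∂y = 0
∂ψ/∂z = -3*x^2 - 2*z
∇ψ = (-6*x*z, 0, -3*x^2 - 2*z)
At (3, 3, 1): (-18, 0, -29).

(-18, 0, -29)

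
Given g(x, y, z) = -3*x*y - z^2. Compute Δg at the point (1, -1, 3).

∂²g/∂x² = 0
∂²g/∂y² = 0
∂²g/∂z² = -2
∇²g = -2
At (1, -1, 3): -2.

-2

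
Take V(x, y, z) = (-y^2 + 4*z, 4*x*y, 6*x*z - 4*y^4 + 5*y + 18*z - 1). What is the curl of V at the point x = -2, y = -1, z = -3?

(∇×V)₁ = ∂V₃/∂y − ∂V₂/∂z = -16*y^3 + 5
(∇×V)₂ = ∂V₁/∂z − ∂V₃/∂x = -6*z + 4
(∇×V)₃ = ∂V₂/∂x − ∂V₁/∂y = 6*y
∇×V = (-16*y^3 + 5, -6*z + 4, 6*y)
At (-2, -1, -3): (21, 22, -6).

(21, 22, -6)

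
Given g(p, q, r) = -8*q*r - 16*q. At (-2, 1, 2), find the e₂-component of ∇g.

-32

(∇g)_2 = ∂g/∂q = -8*r - 16
At (-2, 1, 2): -32.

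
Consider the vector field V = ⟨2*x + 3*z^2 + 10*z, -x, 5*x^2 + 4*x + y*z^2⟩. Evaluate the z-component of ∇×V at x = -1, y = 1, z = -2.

-1

(∇×V)_3 = ∂V₂/∂x − ∂V₁/∂y
= -1 − (0)
= -1
At (-1, 1, -2): -1.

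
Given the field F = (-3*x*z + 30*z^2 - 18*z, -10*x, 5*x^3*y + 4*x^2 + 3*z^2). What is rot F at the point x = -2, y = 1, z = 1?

(-40, 4, -10)

(∇×F)₁ = ∂F₃/∂y − ∂F₂/∂z = 5*x^3
(∇×F)₂ = ∂F₁/∂z − ∂F₃/∂x = -15*x^2*y - 11*x + 60*z - 18
(∇×F)₃ = ∂F₂/∂x − ∂F₁/∂y = -10
∇×F = (5*x^3, -15*x^2*y - 11*x + 60*z - 18, -10)
At (-2, 1, 1): (-40, 4, -10).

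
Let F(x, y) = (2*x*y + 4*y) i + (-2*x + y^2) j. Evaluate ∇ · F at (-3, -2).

-8

∂F₁/∂x = 2*y
∂F₂/∂y = 2*y
∇·F = 4*y
At (-3, -2): -8.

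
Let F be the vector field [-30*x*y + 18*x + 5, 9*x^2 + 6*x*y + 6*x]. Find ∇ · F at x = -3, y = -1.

∂F₁/∂x = -30*y + 18
∂F₂/∂y = 6*x
∇·F = 6*x - 30*y + 18
At (-3, -1): 30.

30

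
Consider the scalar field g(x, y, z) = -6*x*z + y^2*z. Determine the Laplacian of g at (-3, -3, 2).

4

∂²g/∂x² = 0
∂²g/∂y² = 2*z
∂²g/∂z² = 0
∇²g = 2*z
At (-3, -3, 2): 4.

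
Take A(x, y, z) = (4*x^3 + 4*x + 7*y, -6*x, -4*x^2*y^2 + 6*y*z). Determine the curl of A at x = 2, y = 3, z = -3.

(-114, 144, -13)

(∇×A)₁ = ∂A₃/∂y − ∂A₂/∂z = -8*x^2*y + 6*z
(∇×A)₂ = ∂A₁/∂z − ∂A₃/∂x = 8*x*y^2
(∇×A)₃ = ∂A₂/∂x − ∂A₁/∂y = -13
∇×A = (-8*x^2*y + 6*z, 8*x*y^2, -13)
At (2, 3, -3): (-114, 144, -13).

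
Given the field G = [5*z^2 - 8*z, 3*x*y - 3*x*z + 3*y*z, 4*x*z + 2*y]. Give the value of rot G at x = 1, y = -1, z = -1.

(∇×G)₁ = ∂G₃/∂y − ∂G₂/∂z = 3*x - 3*y + 2
(∇×G)₂ = ∂G₁/∂z − ∂G₃/∂x = 6*z - 8
(∇×G)₃ = ∂G₂/∂x − ∂G₁/∂y = 3*y - 3*z
∇×G = (3*x - 3*y + 2, 6*z - 8, 3*y - 3*z)
At (1, -1, -1): (8, -14, 0).

(8, -14, 0)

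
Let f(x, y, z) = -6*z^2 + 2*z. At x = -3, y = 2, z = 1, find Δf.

∂²f/∂x² = 0
∂²f/∂y² = 0
∂²f/∂z² = -12
∇²f = -12
At (-3, 2, 1): -12.

-12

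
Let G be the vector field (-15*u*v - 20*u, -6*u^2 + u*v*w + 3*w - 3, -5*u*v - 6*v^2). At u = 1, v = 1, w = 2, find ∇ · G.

-33

∂G₁/∂u = -15*v - 20
∂G₂/∂v = u*w
∂G₃/∂w = 0
∇·G = u*w - 15*v - 20
At (1, 1, 2): -33.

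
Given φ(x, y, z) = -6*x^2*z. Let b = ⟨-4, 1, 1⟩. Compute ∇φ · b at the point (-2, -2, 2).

∂φ/∂x = -12*x*z
∂φ/∂y = 0
∂φ/∂z = -6*x^2
∇φ at (-2, -2, 2) = (48, 0, -24)
∇φ · b = (48)(-4) + (0)(1) + (-24)(1) = -216

-216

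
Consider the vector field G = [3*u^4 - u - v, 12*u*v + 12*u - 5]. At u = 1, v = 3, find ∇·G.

∂G₁/∂u = 12*u^3 - 1
∂G₂/∂v = 12*u
∇·G = 12*u^3 + 12*u - 1
At (1, 3): 23.

23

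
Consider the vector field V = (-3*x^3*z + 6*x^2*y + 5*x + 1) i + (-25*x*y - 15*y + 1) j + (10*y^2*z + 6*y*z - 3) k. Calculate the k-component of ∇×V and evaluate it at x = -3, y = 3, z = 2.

(∇×V)_3 = ∂V₂/∂x − ∂V₁/∂y
= -25*y − (6*x^2)
= -6*x^2 - 25*y
At (-3, 3, 2): -129.

-129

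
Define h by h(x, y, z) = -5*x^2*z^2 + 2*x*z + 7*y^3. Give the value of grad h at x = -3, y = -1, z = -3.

∂h/∂x = -10*x*z^2 + 2*z
∂h/∂y = 21*y^2
∂h/∂z = -10*x^2*z + 2*x
∇h = (-10*x*z^2 + 2*z, 21*y^2, -10*x^2*z + 2*x)
At (-3, -1, -3): (264, 21, 264).

(264, 21, 264)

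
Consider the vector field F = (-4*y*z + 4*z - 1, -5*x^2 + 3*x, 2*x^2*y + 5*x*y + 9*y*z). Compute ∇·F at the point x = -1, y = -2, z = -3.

∂F₁/∂x = 0
∂F₂/∂y = 0
∂F₃/∂z = 9*y
∇·F = 9*y
At (-1, -2, -3): -18.

-18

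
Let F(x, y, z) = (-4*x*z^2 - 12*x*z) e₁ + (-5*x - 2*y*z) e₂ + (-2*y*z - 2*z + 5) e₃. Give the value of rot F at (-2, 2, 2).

(0, 56, -5)

(∇×F)₁ = ∂F₃/∂y − ∂F₂/∂z = 2*y - 2*z
(∇×F)₂ = ∂F₁/∂z − ∂F₃/∂x = -8*x*z - 12*x
(∇×F)₃ = ∂F₂/∂x − ∂F₁/∂y = -5
∇×F = (2*y - 2*z, -8*x*z - 12*x, -5)
At (-2, 2, 2): (0, 56, -5).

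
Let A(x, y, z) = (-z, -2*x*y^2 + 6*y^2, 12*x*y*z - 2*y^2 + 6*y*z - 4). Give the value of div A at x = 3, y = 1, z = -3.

∂A₁/∂x = 0
∂A₂/∂y = -4*x*y + 12*y
∂A₃/∂z = 12*x*y + 6*y
∇·A = 8*x*y + 18*y
At (3, 1, -3): 42.

42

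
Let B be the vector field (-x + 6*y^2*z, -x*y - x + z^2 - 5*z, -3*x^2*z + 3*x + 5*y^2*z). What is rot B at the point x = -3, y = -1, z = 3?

(-31, -51, 36)

(∇×B)₁ = ∂B₃/∂y − ∂B₂/∂z = 10*y*z - 2*z + 5
(∇×B)₂ = ∂B₁/∂z − ∂B₃/∂x = 6*x*z + 6*y^2 - 3
(∇×B)₃ = ∂B₂/∂x − ∂B₁/∂y = -12*y*z - y - 1
∇×B = (10*y*z - 2*z + 5, 6*x*z + 6*y^2 - 3, -12*y*z - y - 1)
At (-3, -1, 3): (-31, -51, 36).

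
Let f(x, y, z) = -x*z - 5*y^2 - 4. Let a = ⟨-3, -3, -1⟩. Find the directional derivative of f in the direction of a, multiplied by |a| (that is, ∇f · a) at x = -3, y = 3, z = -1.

∂f/∂x = -z
∂f/∂y = -10*y
∂f/∂z = -x
∇f at (-3, 3, -1) = (1, -30, 3)
∇f · a = (1)(-3) + (-30)(-3) + (3)(-1) = 84

84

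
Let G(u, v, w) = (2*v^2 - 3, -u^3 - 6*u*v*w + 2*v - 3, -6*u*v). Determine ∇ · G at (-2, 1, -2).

∂G₁/∂u = 0
∂G₂/∂v = -6*u*w + 2
∂G₃/∂w = 0
∇·G = -6*u*w + 2
At (-2, 1, -2): -22.

-22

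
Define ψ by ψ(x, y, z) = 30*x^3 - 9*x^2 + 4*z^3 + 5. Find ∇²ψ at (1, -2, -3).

∂²ψ/∂x² = 18*(10*x - 1)
∂²ψ/∂y² = 0
∂²ψ/∂z² = 24*z
∇²ψ = 180*x + 24*z - 18
At (1, -2, -3): 90.

90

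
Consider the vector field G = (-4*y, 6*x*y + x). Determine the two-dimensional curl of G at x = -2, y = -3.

-13

∂G₂/∂x = 6*y + 1
∂G₁/∂y = -4
Scalar curl = 6*y + 5
At (-2, -3): -13.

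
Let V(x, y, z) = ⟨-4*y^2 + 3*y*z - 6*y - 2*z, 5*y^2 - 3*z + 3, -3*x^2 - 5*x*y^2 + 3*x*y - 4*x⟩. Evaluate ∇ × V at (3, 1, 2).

(-18, 25, 8)

(∇×V)₁ = ∂V₃/∂y − ∂V₂/∂z = -10*x*y + 3*x + 3
(∇×V)₂ = ∂V₁/∂z − ∂V₃/∂x = 6*x + 5*y^2 + 2
(∇×V)₃ = ∂V₂/∂x − ∂V₁/∂y = 8*y - 3*z + 6
∇×V = (-10*x*y + 3*x + 3, 6*x + 5*y^2 + 2, 8*y - 3*z + 6)
At (3, 1, 2): (-18, 25, 8).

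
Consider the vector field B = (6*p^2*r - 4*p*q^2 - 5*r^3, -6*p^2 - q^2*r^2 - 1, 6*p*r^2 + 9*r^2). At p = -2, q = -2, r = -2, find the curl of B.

(-16, -60, 56)

(∇×B)₁ = ∂B₃/∂q − ∂B₂/∂r = 2*q^2*r
(∇×B)₂ = ∂B₁/∂r − ∂B₃/∂p = 6*p^2 - 21*r^2
(∇×B)₃ = ∂B₂/∂p − ∂B₁/∂q = 8*p*q - 12*p
∇×B = (2*q^2*r, 6*p^2 - 21*r^2, 8*p*q - 12*p)
At (-2, -2, -2): (-16, -60, 56).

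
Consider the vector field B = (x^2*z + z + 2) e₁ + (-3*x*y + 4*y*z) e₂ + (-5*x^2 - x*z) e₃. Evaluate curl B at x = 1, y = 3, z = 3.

(-12, 15, -9)

(∇×B)₁ = ∂B₃/∂y − ∂B₂/∂z = -4*y
(∇×B)₂ = ∂B₁/∂z − ∂B₃/∂x = x^2 + 10*x + z + 1
(∇×B)₃ = ∂B₂/∂x − ∂B₁/∂y = -3*y
∇×B = (-4*y, x^2 + 10*x + z + 1, -3*y)
At (1, 3, 3): (-12, 15, -9).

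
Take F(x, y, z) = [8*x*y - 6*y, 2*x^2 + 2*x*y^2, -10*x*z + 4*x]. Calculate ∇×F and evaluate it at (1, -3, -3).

(0, -34, 20)

(∇×F)₁ = ∂F₃/∂y − ∂F₂/∂z = 0
(∇×F)₂ = ∂F₁/∂z − ∂F₃/∂x = 10*z - 4
(∇×F)₃ = ∂F₂/∂x − ∂F₁/∂y = -4*x + 2*y^2 + 6
∇×F = (0, 10*z - 4, -4*x + 2*y^2 + 6)
At (1, -3, -3): (0, -34, 20).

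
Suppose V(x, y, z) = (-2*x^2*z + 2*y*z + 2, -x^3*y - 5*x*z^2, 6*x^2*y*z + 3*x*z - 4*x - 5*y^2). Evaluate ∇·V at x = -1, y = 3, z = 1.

∂V₁/∂x = -4*x*z
∂V₂/∂y = -x^3
∂V₃/∂z = 6*x^2*y + 3*x
∇·V = -x^3 + 6*x^2*y - 4*x*z + 3*x
At (-1, 3, 1): 20.

20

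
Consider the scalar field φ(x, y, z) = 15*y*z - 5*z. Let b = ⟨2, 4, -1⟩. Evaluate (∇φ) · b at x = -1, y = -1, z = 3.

∂φ/∂x = 0
∂φ/∂y = 15*z
∂φ/∂z = 15*y - 5
∇φ at (-1, -1, 3) = (0, 45, -20)
∇φ · b = (0)(2) + (45)(4) + (-20)(-1) = 200

200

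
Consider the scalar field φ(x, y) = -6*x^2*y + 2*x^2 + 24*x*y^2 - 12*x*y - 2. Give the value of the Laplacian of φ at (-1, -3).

∂²φ/∂x² = 4*(-3*y + 1)
∂²φ/∂y² = 48*x
∇²φ = 48*x - 12*y + 4
At (-1, -3): -8.

-8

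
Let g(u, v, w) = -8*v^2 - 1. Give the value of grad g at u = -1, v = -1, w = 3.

(0, 16, 0)

∂g/∂u = 0
∂g/∂v = -16*v
∂g/∂w = 0
∇g = (0, -16*v, 0)
At (-1, -1, 3): (0, 16, 0).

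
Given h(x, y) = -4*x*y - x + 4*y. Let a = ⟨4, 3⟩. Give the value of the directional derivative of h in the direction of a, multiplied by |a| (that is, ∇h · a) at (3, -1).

-12

∂h/∂x = -4*y - 1
∂h/∂y = -4*x + 4
∇h at (3, -1) = (3, -8)
∇h · a = (3)(4) + (-8)(3) = -12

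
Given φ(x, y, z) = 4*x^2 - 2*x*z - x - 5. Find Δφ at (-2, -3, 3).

∂²φ/∂x² = 8
∂²φ/∂y² = 0
∂²φ/∂z² = 0
∇²φ = 8
At (-2, -3, 3): 8.

8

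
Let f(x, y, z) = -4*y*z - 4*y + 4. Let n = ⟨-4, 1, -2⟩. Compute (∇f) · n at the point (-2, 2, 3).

∂f/∂x = 0
∂f/∂y = -4*z - 4
∂f/∂z = -4*y
∇f at (-2, 2, 3) = (0, -16, -8)
∇f · n = (0)(-4) + (-16)(1) + (-8)(-2) = 0

0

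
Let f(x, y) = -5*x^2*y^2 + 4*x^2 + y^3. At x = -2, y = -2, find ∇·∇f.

∂²f/∂x² = 2*(-5*y^2 + 4)
∂²f/∂y² = 2*(-5*x^2 + 3*y)
∇²f = -10*x^2 - 10*y^2 + 6*y + 8
At (-2, -2): -84.

-84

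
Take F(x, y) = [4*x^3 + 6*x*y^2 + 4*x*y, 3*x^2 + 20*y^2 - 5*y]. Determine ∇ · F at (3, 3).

∂F₁/∂x = 12*x^2 + 6*y^2 + 4*y
∂F₂/∂y = 40*y - 5
∇·F = 12*x^2 + 6*y^2 + 44*y - 5
At (3, 3): 289.

289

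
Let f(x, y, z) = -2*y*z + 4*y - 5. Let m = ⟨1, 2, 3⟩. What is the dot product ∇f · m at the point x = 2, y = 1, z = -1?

∂f/∂x = 0
∂f/∂y = -2*z + 4
∂f/∂z = -2*y
∇f at (2, 1, -1) = (0, 6, -2)
∇f · m = (0)(1) + (6)(2) + (-2)(3) = 6

6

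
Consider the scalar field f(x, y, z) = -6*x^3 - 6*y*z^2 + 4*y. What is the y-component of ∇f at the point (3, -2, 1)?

(∇f)_2 = ∂f/∂y = -6*z^2 + 4
At (3, -2, 1): -2.

-2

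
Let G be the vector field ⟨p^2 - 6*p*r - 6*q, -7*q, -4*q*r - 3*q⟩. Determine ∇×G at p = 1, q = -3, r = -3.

(9, -6, 6)

(∇×G)₁ = ∂G₃/∂q − ∂G₂/∂r = -4*r - 3
(∇×G)₂ = ∂G₁/∂r − ∂G₃/∂p = -6*p
(∇×G)₃ = ∂G₂/∂p − ∂G₁/∂q = 6
∇×G = (-4*r - 3, -6*p, 6)
At (1, -3, -3): (9, -6, 6).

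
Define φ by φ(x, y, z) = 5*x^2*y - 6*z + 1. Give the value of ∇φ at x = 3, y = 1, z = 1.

(30, 45, -6)

∂φ/∂x = 10*x*y
∂φ/∂y = 5*x^2
∂φ/∂z = -6
∇φ = (10*x*y, 5*x^2, -6)
At (3, 1, 1): (30, 45, -6).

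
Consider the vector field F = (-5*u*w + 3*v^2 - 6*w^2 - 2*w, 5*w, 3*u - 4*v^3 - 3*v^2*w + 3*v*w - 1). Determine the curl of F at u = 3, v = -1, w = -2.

(∇×F)₁ = ∂F₃/∂v − ∂F₂/∂w = -12*v^2 - 6*v*w + 3*w - 5
(∇×F)₂ = ∂F₁/∂w − ∂F₃/∂u = -5*u - 12*w - 5
(∇×F)₃ = ∂F₂/∂u − ∂F₁/∂v = -6*v
∇×F = (-12*v^2 - 6*v*w + 3*w - 5, -5*u - 12*w - 5, -6*v)
At (3, -1, -2): (-35, 4, 6).

(-35, 4, 6)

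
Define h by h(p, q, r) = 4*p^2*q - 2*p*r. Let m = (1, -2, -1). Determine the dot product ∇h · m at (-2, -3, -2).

16

∂h/∂p = 8*p*q - 2*r
∂h/∂q = 4*p^2
∂h/∂r = -2*p
∇h at (-2, -3, -2) = (52, 16, 4)
∇h · m = (52)(1) + (16)(-2) + (4)(-1) = 16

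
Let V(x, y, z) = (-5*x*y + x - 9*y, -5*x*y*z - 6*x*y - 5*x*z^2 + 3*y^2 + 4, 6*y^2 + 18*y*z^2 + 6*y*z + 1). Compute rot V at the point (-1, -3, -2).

(59, 0, -28)

(∇×V)₁ = ∂V₃/∂y − ∂V₂/∂z = 5*x*y + 10*x*z + 12*y + 18*z^2 + 6*z
(∇×V)₂ = ∂V₁/∂z − ∂V₃/∂x = 0
(∇×V)₃ = ∂V₂/∂x − ∂V₁/∂y = 5*x - 5*y*z - 6*y - 5*z^2 + 9
∇×V = (5*x*y + 10*x*z + 12*y + 18*z^2 + 6*z, 0, 5*x - 5*y*z - 6*y - 5*z^2 + 9)
At (-1, -3, -2): (59, 0, -28).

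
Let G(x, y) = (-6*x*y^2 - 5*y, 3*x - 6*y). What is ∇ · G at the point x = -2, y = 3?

∂G₁/∂x = -6*y^2
∂G₂/∂y = -6
∇·G = -6*y^2 - 6
At (-2, 3): -60.

-60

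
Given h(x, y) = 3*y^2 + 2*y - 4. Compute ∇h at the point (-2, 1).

∂h/∂x = 0
∂h/∂y = 6*y + 2
∇h = (0, 6*y + 2)
At (-2, 1): (0, 8).

(0, 8)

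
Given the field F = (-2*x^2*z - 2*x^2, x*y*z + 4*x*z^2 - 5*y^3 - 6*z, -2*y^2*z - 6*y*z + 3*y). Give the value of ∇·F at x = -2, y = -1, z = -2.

-15

∂F₁/∂x = -4*x*z - 4*x
∂F₂/∂y = x*z - 15*y^2
∂F₃/∂z = -2*y^2 - 6*y
∇·F = -3*x*z - 4*x - 17*y^2 - 6*y
At (-2, -1, -2): -15.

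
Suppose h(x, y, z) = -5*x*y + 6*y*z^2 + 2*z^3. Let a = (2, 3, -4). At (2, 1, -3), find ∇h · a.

∂h/∂x = -5*y
∂h/∂y = -5*x + 6*z^2
∂h/∂z = 12*y*z + 6*z^2
∇h at (2, 1, -3) = (-5, 44, 18)
∇h · a = (-5)(2) + (44)(3) + (18)(-4) = 50

50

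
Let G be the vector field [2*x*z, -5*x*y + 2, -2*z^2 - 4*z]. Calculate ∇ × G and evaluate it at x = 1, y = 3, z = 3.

(0, 2, -15)

(∇×G)₁ = ∂G₃/∂y − ∂G₂/∂z = 0
(∇×G)₂ = ∂G₁/∂z − ∂G₃/∂x = 2*x
(∇×G)₃ = ∂G₂/∂x − ∂G₁/∂y = -5*y
∇×G = (0, 2*x, -5*y)
At (1, 3, 3): (0, 2, -15).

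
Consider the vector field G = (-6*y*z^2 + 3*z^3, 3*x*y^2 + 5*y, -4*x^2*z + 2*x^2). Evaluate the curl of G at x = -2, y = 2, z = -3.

(∇×G)₁ = ∂G₃/∂y − ∂G₂/∂z = 0
(∇×G)₂ = ∂G₁/∂z − ∂G₃/∂x = 8*x*z - 4*x - 12*y*z + 9*z^2
(∇×G)₃ = ∂G₂/∂x − ∂G₁/∂y = 3*y^2 + 6*z^2
∇×G = (0, 8*x*z - 4*x - 12*y*z + 9*z^2, 3*y^2 + 6*z^2)
At (-2, 2, -3): (0, 209, 66).

(0, 209, 66)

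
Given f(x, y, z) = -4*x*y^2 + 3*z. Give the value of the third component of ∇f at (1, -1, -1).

(∇f)_3 = ∂f/∂z = 3
At (1, -1, -1): 3.

3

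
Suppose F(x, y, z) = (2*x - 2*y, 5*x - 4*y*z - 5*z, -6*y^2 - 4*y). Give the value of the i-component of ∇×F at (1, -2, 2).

17

(∇×F)_1 = ∂F₃/∂y − ∂F₂/∂z
= -12*y - 4 − (-4*y - 5)
= -8*y + 1
At (1, -2, 2): 17.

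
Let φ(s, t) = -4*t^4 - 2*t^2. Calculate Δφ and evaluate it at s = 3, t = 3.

-436

∂²φ/∂s² = 0
∂²φ/∂t² = -4*(12*t^2 + 1)
∇²φ = -48*t^2 - 4
At (3, 3): -436.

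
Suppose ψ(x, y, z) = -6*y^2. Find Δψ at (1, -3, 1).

-12

∂²ψ/∂x² = 0
∂²ψ/∂y² = -12
∂²ψ/∂z² = 0
∇²ψ = -12
At (1, -3, 1): -12.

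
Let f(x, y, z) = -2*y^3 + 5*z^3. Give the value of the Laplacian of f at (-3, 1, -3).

-102

∂²f/∂x² = 0
∂²f/∂y² = -12*y
∂²f/∂z² = 30*z
∇²f = -12*y + 30*z
At (-3, 1, -3): -102.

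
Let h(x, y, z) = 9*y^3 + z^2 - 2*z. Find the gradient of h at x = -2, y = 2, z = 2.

∂h/∂x = 0
∂h/∂y = 27*y^2
∂h/∂z = 2*z - 2
∇h = (0, 27*y^2, 2*z - 2)
At (-2, 2, 2): (0, 108, 2).

(0, 108, 2)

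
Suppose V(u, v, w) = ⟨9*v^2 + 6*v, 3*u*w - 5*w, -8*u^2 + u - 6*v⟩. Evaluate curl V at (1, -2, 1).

(∇×V)₁ = ∂V₃/∂v − ∂V₂/∂w = -3*u - 1
(∇×V)₂ = ∂V₁/∂w − ∂V₃/∂u = 16*u - 1
(∇×V)₃ = ∂V₂/∂u − ∂V₁/∂v = -18*v + 3*w - 6
∇×V = (-3*u - 1, 16*u - 1, -18*v + 3*w - 6)
At (1, -2, 1): (-4, 15, 33).

(-4, 15, 33)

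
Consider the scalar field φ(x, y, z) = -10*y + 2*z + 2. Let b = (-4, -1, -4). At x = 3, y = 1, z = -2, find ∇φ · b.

∂φ/∂x = 0
∂φ/∂y = -10
∂φ/∂z = 2
∇φ at (3, 1, -2) = (0, -10, 2)
∇φ · b = (0)(-4) + (-10)(-1) + (2)(-4) = 2

2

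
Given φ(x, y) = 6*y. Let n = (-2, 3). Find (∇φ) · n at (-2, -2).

∂φ/∂x = 0
∂φ/∂y = 6
∇φ at (-2, -2) = (0, 6)
∇φ · n = (0)(-2) + (6)(3) = 18

18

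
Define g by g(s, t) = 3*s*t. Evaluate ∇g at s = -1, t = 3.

(9, -3)

∂g/∂s = 3*t
∂g/∂t = 3*s
∇g = (3*t, 3*s)
At (-1, 3): (9, -3).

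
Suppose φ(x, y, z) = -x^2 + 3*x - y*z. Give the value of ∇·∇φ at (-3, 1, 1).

-2

∂²φ/∂x² = -2
∂²φ/∂y² = 0
∂²φ/∂z² = 0
∇²φ = -2
At (-3, 1, 1): -2.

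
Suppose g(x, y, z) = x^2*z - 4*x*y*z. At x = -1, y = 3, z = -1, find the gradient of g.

∂g/∂x = 2*x*z - 4*y*z
∂g/∂y = -4*x*z
∂g/∂z = x^2 - 4*x*y
∇g = (2*x*z - 4*y*z, -4*x*z, x^2 - 4*x*y)
At (-1, 3, -1): (14, -4, 13).

(14, -4, 13)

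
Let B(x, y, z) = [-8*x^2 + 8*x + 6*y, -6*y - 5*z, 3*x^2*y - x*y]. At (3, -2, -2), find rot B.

(29, 34, -6)

(∇×B)₁ = ∂B₃/∂y − ∂B₂/∂z = 3*x^2 - x + 5
(∇×B)₂ = ∂B₁/∂z − ∂B₃/∂x = -6*x*y + y
(∇×B)₃ = ∂B₂/∂x − ∂B₁/∂y = -6
∇×B = (3*x^2 - x + 5, -6*x*y + y, -6)
At (3, -2, -2): (29, 34, -6).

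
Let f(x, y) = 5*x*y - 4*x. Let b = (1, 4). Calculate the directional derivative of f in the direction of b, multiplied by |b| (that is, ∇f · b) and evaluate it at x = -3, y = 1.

-59

∂f/∂x = 5*y - 4
∂f/∂y = 5*x
∇f at (-3, 1) = (1, -15)
∇f · b = (1)(1) + (-15)(4) = -59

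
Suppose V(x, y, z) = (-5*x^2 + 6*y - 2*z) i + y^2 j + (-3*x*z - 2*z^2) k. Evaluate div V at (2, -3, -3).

-20

∂V₁/∂x = -10*x
∂V₂/∂y = 2*y
∂V₃/∂z = -3*x - 4*z
∇·V = -13*x + 2*y - 4*z
At (2, -3, -3): -20.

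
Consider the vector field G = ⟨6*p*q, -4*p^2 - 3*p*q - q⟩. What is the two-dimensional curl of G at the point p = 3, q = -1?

-39

∂G₂/∂p = -8*p - 3*q
∂G₁/∂q = 6*p
Scalar curl = -14*p - 3*q
At (3, -1): -39.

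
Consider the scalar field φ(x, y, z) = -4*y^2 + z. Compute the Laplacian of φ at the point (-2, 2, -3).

∂²φ/∂x² = 0
∂²φ/∂y² = -8
∂²φ/∂z² = 0
∇²φ = -8
At (-2, 2, -3): -8.

-8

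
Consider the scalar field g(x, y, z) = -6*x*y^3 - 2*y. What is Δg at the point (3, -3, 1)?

∂²g/∂x² = 0
∂²g/∂y² = -36*x*y
∂²g/∂z² = 0
∇²g = -36*x*y
At (3, -3, 1): 324.

324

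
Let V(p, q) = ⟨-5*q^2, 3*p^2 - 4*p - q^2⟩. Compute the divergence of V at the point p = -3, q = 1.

∂V₁/∂p = 0
∂V₂/∂q = -2*q
∇·V = -2*q
At (-3, 1): -2.

-2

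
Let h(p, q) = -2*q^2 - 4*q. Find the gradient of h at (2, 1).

∂h/∂p = 0
∂h/∂q = -4*q - 4
∇h = (0, -4*q - 4)
At (2, 1): (0, -8).

(0, -8)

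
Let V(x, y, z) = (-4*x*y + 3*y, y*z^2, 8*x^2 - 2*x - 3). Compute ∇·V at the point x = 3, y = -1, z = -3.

∂V₁/∂x = -4*y
∂V₂/∂y = z^2
∂V₃/∂z = 0
∇·V = -4*y + z^2
At (3, -1, -3): 13.

13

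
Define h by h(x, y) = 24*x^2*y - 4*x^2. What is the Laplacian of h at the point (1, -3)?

-152

∂²h/∂x² = 8*(6*y - 1)
∂²h/∂y² = 0
∇²h = 48*y - 8
At (1, -3): -152.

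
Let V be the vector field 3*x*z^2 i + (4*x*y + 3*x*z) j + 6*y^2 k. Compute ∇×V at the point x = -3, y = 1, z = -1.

(21, 18, 1)

(∇×V)₁ = ∂V₃/∂y − ∂V₂/∂z = -3*x + 12*y
(∇×V)₂ = ∂V₁/∂z − ∂V₃/∂x = 6*x*z
(∇×V)₃ = ∂V₂/∂x − ∂V₁/∂y = 4*y + 3*z
∇×V = (-3*x + 12*y, 6*x*z, 4*y + 3*z)
At (-3, 1, -1): (21, 18, 1).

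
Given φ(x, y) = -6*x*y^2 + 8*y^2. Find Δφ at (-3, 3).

∂²φ/∂x² = 0
∂²φ/∂y² = 4*(-3*x + 4)
∇²φ = -12*x + 16
At (-3, 3): 52.

52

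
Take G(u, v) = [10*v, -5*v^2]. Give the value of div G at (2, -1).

10

∂G₁/∂u = 0
∂G₂/∂v = -10*v
∇·G = -10*v
At (2, -1): 10.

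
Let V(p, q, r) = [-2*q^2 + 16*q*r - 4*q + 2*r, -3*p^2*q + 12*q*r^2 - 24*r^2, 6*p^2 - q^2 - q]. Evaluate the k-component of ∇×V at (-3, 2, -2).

80

(∇×V)_3 = ∂V₂/∂p − ∂V₁/∂q
= -6*p*q − (-4*q + 16*r - 4)
= -6*p*q + 4*q - 16*r + 4
At (-3, 2, -2): 80.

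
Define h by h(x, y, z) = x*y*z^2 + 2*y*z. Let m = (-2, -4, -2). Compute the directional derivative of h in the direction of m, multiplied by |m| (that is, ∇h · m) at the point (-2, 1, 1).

2

∂h/∂x = y*z^2
∂h/∂y = x*z^2 + 2*z
∂h/∂z = 2*x*y*z + 2*y
∇h at (-2, 1, 1) = (1, 0, -2)
∇h · m = (1)(-2) + (0)(-4) + (-2)(-2) = 2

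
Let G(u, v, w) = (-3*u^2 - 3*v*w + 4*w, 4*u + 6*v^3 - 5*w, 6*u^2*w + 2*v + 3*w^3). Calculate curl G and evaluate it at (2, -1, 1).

(7, -17, 7)

(∇×G)₁ = ∂G₃/∂v − ∂G₂/∂w = 7
(∇×G)₂ = ∂G₁/∂w − ∂G₃/∂u = -12*u*w - 3*v + 4
(∇×G)₃ = ∂G₂/∂u − ∂G₁/∂v = 3*w + 4
∇×G = (7, -12*u*w - 3*v + 4, 3*w + 4)
At (2, -1, 1): (7, -17, 7).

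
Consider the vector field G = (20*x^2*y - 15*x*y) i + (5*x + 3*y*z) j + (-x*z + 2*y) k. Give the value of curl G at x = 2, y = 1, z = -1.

(∇×G)₁ = ∂G₃/∂y − ∂G₂/∂z = -3*y + 2
(∇×G)₂ = ∂G₁/∂z − ∂G₃/∂x = z
(∇×G)₃ = ∂G₂/∂x − ∂G₁/∂y = -20*x^2 + 15*x + 5
∇×G = (-3*y + 2, z, -20*x^2 + 15*x + 5)
At (2, 1, -1): (-1, -1, -45).

(-1, -1, -45)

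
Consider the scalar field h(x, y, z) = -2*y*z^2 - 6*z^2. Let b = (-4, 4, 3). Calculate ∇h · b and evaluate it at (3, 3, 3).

∂h/∂x = 0
∂h/∂y = -2*z^2
∂h/∂z = -4*y*z - 12*z
∇h at (3, 3, 3) = (0, -18, -72)
∇h · b = (0)(-4) + (-18)(4) + (-72)(3) = -288

-288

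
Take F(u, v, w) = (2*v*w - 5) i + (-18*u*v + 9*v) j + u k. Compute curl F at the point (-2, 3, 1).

(0, 5, -56)

(∇×F)₁ = ∂F₃/∂v − ∂F₂/∂w = 0
(∇×F)₂ = ∂F₁/∂w − ∂F₃/∂u = 2*v - 1
(∇×F)₃ = ∂F₂/∂u − ∂F₁/∂v = -18*v - 2*w
∇×F = (0, 2*v - 1, -18*v - 2*w)
At (-2, 3, 1): (0, 5, -56).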